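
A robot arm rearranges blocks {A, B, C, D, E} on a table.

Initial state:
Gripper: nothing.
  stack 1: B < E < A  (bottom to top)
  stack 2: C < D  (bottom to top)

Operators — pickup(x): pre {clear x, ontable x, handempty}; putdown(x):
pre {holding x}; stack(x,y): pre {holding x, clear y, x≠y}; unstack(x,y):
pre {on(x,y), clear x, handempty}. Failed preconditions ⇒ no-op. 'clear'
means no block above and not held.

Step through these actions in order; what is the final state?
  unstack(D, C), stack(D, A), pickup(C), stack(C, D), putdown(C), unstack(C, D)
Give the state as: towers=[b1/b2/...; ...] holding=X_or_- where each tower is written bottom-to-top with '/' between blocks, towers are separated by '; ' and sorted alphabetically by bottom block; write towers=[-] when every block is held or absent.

towers=[B/E/A/D] holding=C

step 1 (unstack(D, C)): towers=[B/E/A; C] holding=D
step 2 (stack(D, A)): towers=[B/E/A/D; C] holding=-
step 3 (pickup(C)): towers=[B/E/A/D] holding=C
step 4 (stack(C, D)): towers=[B/E/A/D/C] holding=-
step 5 (putdown(C)) [no-op]: towers=[B/E/A/D/C] holding=-
step 6 (unstack(C, D)): towers=[B/E/A/D] holding=C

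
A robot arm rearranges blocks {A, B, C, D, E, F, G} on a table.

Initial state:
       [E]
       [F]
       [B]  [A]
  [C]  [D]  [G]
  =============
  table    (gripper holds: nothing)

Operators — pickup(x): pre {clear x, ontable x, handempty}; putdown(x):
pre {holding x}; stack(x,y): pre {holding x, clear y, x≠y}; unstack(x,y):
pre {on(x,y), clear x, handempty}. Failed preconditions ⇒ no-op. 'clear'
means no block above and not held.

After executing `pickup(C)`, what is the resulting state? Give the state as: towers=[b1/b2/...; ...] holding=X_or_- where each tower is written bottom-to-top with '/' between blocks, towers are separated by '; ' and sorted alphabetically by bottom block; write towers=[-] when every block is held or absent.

towers=[D/B/F/E; G/A] holding=C

before: towers=[C; D/B/F/E; G/A] holding=-
pre[pickup(C)]: clear(C) ok, ontable(C) ok, handempty ok
all met → apply pickup(C)
after:  towers=[D/B/F/E; G/A] holding=C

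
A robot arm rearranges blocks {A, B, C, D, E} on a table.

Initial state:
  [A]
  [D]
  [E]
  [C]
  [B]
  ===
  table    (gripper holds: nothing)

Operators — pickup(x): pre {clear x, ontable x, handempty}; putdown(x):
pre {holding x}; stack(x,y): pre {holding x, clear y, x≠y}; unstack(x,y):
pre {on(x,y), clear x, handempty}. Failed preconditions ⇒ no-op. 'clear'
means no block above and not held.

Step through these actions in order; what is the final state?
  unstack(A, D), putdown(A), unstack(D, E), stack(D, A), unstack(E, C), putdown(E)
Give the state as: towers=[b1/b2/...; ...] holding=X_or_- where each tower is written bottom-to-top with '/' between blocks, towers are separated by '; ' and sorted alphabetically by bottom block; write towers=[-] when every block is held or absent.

towers=[A/D; B/C; E] holding=-

step 1 (unstack(A, D)): towers=[B/C/E/D] holding=A
step 2 (putdown(A)): towers=[A; B/C/E/D] holding=-
step 3 (unstack(D, E)): towers=[A; B/C/E] holding=D
step 4 (stack(D, A)): towers=[A/D; B/C/E] holding=-
step 5 (unstack(E, C)): towers=[A/D; B/C] holding=E
step 6 (putdown(E)): towers=[A/D; B/C; E] holding=-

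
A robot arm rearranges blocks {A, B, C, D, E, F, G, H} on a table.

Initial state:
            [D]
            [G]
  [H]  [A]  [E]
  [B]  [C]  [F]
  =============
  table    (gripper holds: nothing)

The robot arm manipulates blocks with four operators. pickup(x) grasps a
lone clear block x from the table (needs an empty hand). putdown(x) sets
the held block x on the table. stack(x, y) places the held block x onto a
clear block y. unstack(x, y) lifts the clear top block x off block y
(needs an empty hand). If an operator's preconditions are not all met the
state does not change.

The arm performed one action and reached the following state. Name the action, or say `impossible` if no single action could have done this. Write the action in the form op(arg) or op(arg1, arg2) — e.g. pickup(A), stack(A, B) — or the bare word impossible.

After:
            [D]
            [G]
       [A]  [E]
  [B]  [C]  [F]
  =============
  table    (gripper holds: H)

unstack(H, B)

target: towers=[B; C/A; F/E/G/D] holding=H
     unstack(A, C) → towers=[B/H; C; F/E/G/D] holding=A
     unstack(H, B) → towers=[B; C/A; F/E/G/D] holding=H  ← match
     unstack(D, G) → towers=[B/H; C/A; F/E/G] holding=D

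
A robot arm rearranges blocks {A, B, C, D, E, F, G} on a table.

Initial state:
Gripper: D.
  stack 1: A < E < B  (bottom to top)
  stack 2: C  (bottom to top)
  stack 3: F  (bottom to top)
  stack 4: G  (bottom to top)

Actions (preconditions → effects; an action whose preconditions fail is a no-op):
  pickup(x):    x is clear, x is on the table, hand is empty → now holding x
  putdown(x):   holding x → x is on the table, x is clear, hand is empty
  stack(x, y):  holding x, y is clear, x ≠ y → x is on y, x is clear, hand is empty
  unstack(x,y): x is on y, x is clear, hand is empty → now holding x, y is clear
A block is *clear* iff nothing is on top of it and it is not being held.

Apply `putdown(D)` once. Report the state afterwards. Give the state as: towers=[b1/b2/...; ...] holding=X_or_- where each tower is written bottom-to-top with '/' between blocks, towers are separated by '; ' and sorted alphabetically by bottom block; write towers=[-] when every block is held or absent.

towers=[A/E/B; C; D; F; G] holding=-

before: towers=[A/E/B; C; F; G] holding=D
pre[putdown(D)]: holding(D) ok
all met → apply putdown(D)
after:  towers=[A/E/B; C; D; F; G] holding=-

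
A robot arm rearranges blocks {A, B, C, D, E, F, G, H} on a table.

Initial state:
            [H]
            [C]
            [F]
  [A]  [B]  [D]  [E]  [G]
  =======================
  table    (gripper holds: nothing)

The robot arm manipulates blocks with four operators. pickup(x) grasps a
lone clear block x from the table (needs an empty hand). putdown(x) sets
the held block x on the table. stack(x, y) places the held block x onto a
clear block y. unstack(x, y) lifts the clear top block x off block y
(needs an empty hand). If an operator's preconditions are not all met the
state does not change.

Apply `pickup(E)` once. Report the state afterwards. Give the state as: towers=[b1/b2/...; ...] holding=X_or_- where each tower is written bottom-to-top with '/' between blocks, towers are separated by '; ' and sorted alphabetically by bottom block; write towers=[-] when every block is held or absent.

towers=[A; B; D/F/C/H; G] holding=E

before: towers=[A; B; D/F/C/H; E; G] holding=-
pre[pickup(E)]: clear(E) ok, ontable(E) ok, handempty ok
all met → apply pickup(E)
after:  towers=[A; B; D/F/C/H; G] holding=E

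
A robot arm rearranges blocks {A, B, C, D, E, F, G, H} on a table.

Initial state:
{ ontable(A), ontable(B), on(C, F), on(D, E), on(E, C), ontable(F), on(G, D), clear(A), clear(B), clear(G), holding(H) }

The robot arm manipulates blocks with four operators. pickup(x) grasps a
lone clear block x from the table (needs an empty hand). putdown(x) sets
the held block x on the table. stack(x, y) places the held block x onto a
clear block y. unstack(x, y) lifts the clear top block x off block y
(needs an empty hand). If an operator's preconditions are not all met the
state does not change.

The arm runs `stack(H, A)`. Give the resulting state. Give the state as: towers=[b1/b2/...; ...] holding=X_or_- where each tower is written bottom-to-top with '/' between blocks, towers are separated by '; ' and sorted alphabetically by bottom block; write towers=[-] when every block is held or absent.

towers=[A/H; B; F/C/E/D/G] holding=-

before: towers=[A; B; F/C/E/D/G] holding=H
pre[stack(H, A)]: holding(H) yes, clear(A) yes, H≠A yes
all met → apply stack(H, A)
after:  towers=[A/H; B; F/C/E/D/G] holding=-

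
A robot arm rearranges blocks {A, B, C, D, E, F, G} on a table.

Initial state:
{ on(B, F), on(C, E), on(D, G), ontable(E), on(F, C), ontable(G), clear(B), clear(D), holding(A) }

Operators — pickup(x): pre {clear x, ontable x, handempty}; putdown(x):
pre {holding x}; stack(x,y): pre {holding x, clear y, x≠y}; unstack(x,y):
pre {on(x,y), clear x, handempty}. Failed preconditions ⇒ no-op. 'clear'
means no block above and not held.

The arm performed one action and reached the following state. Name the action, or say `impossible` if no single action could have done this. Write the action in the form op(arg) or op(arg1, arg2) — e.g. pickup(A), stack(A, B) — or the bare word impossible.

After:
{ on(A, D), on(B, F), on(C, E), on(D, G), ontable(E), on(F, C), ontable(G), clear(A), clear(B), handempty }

stack(A, D)

target: towers=[E/C/F/B; G/D/A] holding=-
        putdown(A) → towers=[A; E/C/F/B; G/D] holding=-
       stack(A, B) → towers=[E/C/F/B/A; G/D] holding=-
       stack(A, D) → towers=[E/C/F/B; G/D/A] holding=-  ← match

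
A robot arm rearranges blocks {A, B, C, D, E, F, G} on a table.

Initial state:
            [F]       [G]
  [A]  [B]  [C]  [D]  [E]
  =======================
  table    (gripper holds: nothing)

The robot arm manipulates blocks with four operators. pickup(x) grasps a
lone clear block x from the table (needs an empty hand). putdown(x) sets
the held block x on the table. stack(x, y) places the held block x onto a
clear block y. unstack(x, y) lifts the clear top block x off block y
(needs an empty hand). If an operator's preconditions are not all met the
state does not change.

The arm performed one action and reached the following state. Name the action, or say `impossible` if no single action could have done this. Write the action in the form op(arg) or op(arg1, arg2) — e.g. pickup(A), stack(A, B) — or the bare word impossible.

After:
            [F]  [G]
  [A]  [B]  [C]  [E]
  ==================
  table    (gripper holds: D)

target: towers=[A; B; C/F; E/G] holding=D
         pickup(B) → towers=[A; C/F; D; E/G] holding=B
     unstack(F, C) → towers=[A; B; C; D; E/G] holding=F
     unstack(G, E) → towers=[A; B; C/F; D; E] holding=G
         pickup(D) → towers=[A; B; C/F; E/G] holding=D  ← match
         pickup(A) → towers=[B; C/F; D; E/G] holding=A

pickup(D)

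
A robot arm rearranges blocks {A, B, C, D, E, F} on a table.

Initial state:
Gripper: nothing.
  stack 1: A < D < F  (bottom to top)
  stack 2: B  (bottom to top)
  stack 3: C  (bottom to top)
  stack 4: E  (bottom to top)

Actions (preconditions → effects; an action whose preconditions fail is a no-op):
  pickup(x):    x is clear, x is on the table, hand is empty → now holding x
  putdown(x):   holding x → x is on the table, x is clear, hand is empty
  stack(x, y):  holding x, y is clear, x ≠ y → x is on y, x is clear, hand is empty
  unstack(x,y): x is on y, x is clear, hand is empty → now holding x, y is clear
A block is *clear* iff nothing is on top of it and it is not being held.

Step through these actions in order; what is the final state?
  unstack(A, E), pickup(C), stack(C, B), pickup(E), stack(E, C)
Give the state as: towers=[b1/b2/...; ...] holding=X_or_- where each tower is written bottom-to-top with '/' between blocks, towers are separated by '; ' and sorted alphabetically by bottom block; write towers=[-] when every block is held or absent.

step 1 (unstack(A, E)) [no-op]: towers=[A/D/F; B; C; E] holding=-
step 2 (pickup(C)): towers=[A/D/F; B; E] holding=C
step 3 (stack(C, B)): towers=[A/D/F; B/C; E] holding=-
step 4 (pickup(E)): towers=[A/D/F; B/C] holding=E
step 5 (stack(E, C)): towers=[A/D/F; B/C/E] holding=-

towers=[A/D/F; B/C/E] holding=-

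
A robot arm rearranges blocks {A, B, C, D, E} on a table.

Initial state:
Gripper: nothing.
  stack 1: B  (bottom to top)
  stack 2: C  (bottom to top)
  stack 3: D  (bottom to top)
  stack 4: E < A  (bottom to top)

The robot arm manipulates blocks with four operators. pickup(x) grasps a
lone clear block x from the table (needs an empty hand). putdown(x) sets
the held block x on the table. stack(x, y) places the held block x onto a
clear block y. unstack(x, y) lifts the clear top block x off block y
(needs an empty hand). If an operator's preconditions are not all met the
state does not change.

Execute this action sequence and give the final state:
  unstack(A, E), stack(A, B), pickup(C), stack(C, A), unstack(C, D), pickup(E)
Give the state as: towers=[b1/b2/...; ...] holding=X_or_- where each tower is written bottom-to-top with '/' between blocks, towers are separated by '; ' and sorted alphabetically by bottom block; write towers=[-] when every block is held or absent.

step 1 (unstack(A, E)): towers=[B; C; D; E] holding=A
step 2 (stack(A, B)): towers=[B/A; C; D; E] holding=-
step 3 (pickup(C)): towers=[B/A; D; E] holding=C
step 4 (stack(C, A)): towers=[B/A/C; D; E] holding=-
step 5 (unstack(C, D)) [no-op]: towers=[B/A/C; D; E] holding=-
step 6 (pickup(E)): towers=[B/A/C; D] holding=E

towers=[B/A/C; D] holding=E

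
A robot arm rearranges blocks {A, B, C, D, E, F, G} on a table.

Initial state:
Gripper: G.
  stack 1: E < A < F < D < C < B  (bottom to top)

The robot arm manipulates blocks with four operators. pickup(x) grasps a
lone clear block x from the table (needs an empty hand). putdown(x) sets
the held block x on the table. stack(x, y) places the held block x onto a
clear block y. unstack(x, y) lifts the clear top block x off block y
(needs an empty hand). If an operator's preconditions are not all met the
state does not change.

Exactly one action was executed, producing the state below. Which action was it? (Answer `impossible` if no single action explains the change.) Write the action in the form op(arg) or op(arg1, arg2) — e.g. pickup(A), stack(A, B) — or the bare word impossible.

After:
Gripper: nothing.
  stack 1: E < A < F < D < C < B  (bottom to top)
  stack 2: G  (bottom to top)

target: towers=[E/A/F/D/C/B; G] holding=-
        putdown(G) → towers=[E/A/F/D/C/B; G] holding=-  ← match
       stack(G, B) → towers=[E/A/F/D/C/B/G] holding=-

putdown(G)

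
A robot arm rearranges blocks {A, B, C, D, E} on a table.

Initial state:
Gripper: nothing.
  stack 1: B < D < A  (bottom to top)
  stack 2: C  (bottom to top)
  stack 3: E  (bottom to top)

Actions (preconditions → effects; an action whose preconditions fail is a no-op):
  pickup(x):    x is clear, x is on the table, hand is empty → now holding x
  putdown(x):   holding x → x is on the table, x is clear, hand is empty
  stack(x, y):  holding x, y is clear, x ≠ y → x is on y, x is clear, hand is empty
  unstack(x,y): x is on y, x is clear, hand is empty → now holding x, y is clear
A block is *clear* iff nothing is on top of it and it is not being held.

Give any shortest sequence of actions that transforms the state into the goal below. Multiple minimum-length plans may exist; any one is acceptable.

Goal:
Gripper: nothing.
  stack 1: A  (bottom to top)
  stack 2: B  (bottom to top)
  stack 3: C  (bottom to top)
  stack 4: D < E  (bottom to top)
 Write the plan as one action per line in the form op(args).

step 1 (unstack(A, D)): towers=[B/D; C; E] holding=A
step 2 (putdown(A)): towers=[A; B/D; C; E] holding=-
step 3 (unstack(D, B)): towers=[A; B; C; E] holding=D
step 4 (putdown(D)): towers=[A; B; C; D; E] holding=-
step 5 (pickup(E)): towers=[A; B; C; D] holding=E
step 6 (stack(E, D)): towers=[A; B; C; D/E] holding=-
goal check: towers=[A; B; C; D/E] holding=- — reached (length 6, optimal by BFS)

unstack(A, D)
putdown(A)
unstack(D, B)
putdown(D)
pickup(E)
stack(E, D)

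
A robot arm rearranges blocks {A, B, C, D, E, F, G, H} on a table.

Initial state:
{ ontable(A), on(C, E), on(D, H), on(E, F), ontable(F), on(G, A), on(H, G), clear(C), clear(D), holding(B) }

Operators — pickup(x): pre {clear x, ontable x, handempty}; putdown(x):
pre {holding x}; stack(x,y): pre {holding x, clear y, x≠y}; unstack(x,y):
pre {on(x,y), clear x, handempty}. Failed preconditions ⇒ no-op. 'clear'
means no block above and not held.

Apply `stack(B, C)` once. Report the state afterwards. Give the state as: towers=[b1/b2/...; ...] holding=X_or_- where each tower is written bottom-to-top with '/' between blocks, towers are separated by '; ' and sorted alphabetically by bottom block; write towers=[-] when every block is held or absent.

towers=[A/G/H/D; F/E/C/B] holding=-

before: towers=[A/G/H/D; F/E/C] holding=B
pre[stack(B, C)]: holding(B) yes, clear(C) yes, B≠C yes
all met → apply stack(B, C)
after:  towers=[A/G/H/D; F/E/C/B] holding=-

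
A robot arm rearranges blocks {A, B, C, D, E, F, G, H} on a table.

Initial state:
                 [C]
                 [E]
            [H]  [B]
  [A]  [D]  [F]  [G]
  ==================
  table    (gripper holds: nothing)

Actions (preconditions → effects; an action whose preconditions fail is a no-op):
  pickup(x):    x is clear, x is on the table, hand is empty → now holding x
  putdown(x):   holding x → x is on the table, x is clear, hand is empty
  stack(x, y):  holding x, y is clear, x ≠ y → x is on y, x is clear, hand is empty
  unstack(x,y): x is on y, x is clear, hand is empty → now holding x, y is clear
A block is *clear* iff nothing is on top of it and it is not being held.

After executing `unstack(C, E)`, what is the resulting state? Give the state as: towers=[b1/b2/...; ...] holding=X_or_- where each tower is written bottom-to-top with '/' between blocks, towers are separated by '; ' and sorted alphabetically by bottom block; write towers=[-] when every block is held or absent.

towers=[A; D; F/H; G/B/E] holding=C

before: towers=[A; D; F/H; G/B/E/C] holding=-
pre[unstack(C, E)]: on(C,E) ✓, clear(C) ✓, handempty ✓
all met → apply unstack(C, E)
after:  towers=[A; D; F/H; G/B/E] holding=C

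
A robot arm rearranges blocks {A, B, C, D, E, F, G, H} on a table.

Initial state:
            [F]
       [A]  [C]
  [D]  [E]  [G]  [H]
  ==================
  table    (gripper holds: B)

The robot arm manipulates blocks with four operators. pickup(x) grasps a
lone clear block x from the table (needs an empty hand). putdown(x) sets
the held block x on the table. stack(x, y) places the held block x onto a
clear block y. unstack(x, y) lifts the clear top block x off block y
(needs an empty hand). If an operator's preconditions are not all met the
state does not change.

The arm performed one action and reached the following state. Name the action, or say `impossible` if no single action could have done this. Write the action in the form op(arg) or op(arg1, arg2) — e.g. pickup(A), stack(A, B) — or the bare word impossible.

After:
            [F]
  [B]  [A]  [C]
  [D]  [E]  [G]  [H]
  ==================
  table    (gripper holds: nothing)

target: towers=[D/B; E/A; G/C/F; H] holding=-
        putdown(B) → towers=[B; D; E/A; G/C/F; H] holding=-
       stack(B, A) → towers=[D; E/A/B; G/C/F; H] holding=-
       stack(B, H) → towers=[D; E/A; G/C/F; H/B] holding=-
       stack(B, F) → towers=[D; E/A; G/C/F/B; H] holding=-
       stack(B, D) → towers=[D/B; E/A; G/C/F; H] holding=-  ← match

stack(B, D)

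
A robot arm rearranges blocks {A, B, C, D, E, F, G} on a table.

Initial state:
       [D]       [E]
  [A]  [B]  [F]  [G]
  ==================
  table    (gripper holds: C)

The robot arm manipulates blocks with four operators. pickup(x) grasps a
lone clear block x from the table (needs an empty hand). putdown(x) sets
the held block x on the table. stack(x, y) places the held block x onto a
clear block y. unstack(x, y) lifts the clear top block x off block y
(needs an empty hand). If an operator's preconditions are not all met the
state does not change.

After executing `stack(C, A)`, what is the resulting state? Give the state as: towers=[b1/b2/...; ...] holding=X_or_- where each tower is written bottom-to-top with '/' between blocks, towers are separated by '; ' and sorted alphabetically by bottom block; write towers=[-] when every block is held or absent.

before: towers=[A; B/D; F; G/E] holding=C
pre[stack(C, A)]: holding(C) ok, clear(A) ok, C≠A ok
all met → apply stack(C, A)
after:  towers=[A/C; B/D; F; G/E] holding=-

towers=[A/C; B/D; F; G/E] holding=-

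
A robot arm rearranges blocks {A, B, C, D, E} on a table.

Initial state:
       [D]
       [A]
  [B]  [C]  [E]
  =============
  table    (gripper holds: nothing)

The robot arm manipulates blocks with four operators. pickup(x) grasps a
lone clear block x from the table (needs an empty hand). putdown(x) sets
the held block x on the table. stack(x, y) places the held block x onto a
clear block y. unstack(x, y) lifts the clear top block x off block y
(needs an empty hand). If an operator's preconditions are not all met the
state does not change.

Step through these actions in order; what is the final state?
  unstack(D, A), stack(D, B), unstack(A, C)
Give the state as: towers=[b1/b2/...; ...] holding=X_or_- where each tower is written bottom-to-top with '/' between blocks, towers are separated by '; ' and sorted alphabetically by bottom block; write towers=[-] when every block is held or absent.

towers=[B/D; C; E] holding=A

step 1 (unstack(D, A)): towers=[B; C/A; E] holding=D
step 2 (stack(D, B)): towers=[B/D; C/A; E] holding=-
step 3 (unstack(A, C)): towers=[B/D; C; E] holding=A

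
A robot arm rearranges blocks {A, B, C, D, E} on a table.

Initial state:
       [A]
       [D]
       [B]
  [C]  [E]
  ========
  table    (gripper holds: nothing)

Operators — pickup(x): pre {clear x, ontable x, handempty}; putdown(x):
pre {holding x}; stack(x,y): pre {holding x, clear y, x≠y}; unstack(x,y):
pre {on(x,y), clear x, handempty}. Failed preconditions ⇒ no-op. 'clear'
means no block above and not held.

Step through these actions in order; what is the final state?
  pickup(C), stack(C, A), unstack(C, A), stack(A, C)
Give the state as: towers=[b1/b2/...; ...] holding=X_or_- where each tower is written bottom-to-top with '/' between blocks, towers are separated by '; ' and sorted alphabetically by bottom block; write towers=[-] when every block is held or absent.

step 1 (pickup(C)): towers=[E/B/D/A] holding=C
step 2 (stack(C, A)): towers=[E/B/D/A/C] holding=-
step 3 (unstack(C, A)): towers=[E/B/D/A] holding=C
step 4 (stack(A, C)) [no-op]: towers=[E/B/D/A] holding=C

towers=[E/B/D/A] holding=C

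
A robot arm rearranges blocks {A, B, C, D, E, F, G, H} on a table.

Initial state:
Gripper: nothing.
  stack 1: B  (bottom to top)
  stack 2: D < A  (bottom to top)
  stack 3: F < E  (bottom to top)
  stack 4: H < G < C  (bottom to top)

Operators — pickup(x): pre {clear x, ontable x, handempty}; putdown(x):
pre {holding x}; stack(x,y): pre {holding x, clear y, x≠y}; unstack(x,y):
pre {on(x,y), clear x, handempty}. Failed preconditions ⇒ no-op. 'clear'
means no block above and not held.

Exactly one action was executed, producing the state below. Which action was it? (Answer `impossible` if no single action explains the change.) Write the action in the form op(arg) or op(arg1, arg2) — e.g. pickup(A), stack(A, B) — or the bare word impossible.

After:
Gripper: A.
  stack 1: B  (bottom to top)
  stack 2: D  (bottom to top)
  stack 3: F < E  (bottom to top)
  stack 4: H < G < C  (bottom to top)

unstack(A, D)

target: towers=[B; D; F/E; H/G/C] holding=A
     unstack(A, D) → towers=[B; D; F/E; H/G/C] holding=A  ← match
     unstack(E, F) → towers=[B; D/A; F; H/G/C] holding=E
         pickup(B) → towers=[D/A; F/E; H/G/C] holding=B
     unstack(C, G) → towers=[B; D/A; F/E; H/G] holding=C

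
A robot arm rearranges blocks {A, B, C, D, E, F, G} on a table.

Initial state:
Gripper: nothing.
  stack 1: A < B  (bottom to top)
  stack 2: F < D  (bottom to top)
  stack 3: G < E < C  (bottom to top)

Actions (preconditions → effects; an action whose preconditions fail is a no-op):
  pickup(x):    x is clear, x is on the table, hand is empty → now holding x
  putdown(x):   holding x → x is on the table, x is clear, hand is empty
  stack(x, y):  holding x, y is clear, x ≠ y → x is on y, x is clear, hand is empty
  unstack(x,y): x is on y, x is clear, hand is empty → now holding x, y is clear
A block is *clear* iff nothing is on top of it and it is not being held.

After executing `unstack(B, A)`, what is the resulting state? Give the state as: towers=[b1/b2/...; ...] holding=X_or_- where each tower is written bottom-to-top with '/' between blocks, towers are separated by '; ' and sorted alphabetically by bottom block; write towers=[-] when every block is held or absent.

before: towers=[A/B; F/D; G/E/C] holding=-
pre[unstack(B, A)]: on(B,A) ok, clear(B) ok, handempty ok
all met → apply unstack(B, A)
after:  towers=[A; F/D; G/E/C] holding=B

towers=[A; F/D; G/E/C] holding=B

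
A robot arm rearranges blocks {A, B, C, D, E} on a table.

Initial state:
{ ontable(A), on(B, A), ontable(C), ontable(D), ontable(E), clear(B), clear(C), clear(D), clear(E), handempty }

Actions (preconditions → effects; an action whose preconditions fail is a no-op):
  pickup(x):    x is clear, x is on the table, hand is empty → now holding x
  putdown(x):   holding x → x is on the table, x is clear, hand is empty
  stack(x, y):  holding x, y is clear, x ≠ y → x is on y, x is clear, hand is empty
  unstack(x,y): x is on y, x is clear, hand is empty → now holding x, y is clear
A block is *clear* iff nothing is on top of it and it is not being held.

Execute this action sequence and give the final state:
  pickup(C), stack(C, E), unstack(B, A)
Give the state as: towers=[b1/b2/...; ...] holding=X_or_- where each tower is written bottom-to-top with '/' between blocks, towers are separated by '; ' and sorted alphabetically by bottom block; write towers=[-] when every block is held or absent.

towers=[A; D; E/C] holding=B

step 1 (pickup(C)): towers=[A/B; D; E] holding=C
step 2 (stack(C, E)): towers=[A/B; D; E/C] holding=-
step 3 (unstack(B, A)): towers=[A; D; E/C] holding=B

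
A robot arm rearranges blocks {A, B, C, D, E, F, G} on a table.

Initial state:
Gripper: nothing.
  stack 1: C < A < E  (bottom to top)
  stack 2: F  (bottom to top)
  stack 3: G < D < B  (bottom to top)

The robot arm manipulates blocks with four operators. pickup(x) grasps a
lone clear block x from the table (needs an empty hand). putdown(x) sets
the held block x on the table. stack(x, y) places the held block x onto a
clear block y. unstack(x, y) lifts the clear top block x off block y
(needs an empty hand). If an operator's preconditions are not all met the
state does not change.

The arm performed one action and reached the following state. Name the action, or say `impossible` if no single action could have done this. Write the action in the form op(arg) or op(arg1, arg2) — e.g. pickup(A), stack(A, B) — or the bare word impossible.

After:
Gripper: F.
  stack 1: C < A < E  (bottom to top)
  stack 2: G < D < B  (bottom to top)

pickup(F)

target: towers=[C/A/E; G/D/B] holding=F
     unstack(B, D) → towers=[C/A/E; F; G/D] holding=B
         pickup(F) → towers=[C/A/E; G/D/B] holding=F  ← match
     unstack(E, A) → towers=[C/A; F; G/D/B] holding=E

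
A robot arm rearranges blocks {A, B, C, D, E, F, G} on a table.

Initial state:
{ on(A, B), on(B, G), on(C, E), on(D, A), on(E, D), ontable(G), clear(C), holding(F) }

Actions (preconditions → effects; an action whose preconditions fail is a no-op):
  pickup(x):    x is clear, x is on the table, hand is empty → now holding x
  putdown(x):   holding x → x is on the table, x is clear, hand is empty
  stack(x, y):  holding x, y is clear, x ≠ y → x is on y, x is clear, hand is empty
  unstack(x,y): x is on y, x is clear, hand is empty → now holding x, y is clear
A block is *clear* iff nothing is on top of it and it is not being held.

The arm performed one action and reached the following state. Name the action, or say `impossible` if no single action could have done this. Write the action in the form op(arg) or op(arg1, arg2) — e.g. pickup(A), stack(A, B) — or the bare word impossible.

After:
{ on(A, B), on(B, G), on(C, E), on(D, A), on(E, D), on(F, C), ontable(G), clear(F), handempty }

stack(F, C)

target: towers=[G/B/A/D/E/C/F] holding=-
        putdown(F) → towers=[F; G/B/A/D/E/C] holding=-
       stack(F, C) → towers=[G/B/A/D/E/C/F] holding=-  ← match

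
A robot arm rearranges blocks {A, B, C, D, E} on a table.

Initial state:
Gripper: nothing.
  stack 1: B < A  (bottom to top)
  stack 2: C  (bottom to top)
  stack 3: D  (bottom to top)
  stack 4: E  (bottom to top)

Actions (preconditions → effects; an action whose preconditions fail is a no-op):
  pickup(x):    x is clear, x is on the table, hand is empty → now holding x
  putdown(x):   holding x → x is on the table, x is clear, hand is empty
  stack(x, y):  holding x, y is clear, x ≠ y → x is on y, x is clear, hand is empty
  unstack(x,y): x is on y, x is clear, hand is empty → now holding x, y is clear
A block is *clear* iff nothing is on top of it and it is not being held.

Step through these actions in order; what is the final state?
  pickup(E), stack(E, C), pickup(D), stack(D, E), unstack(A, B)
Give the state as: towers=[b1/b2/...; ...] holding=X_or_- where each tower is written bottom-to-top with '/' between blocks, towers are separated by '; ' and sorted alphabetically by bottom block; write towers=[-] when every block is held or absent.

step 1 (pickup(E)): towers=[B/A; C; D] holding=E
step 2 (stack(E, C)): towers=[B/A; C/E; D] holding=-
step 3 (pickup(D)): towers=[B/A; C/E] holding=D
step 4 (stack(D, E)): towers=[B/A; C/E/D] holding=-
step 5 (unstack(A, B)): towers=[B; C/E/D] holding=A

towers=[B; C/E/D] holding=A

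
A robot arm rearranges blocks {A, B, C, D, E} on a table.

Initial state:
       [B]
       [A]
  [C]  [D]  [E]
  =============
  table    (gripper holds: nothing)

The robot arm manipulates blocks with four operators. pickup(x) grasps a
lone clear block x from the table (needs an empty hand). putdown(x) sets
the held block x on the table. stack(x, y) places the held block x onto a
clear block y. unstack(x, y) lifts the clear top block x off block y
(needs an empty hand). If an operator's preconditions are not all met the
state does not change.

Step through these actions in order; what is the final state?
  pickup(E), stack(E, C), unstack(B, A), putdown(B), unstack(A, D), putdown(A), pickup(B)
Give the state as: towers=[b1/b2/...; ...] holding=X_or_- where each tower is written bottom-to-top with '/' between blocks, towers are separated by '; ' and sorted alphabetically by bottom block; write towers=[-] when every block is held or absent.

step 1 (pickup(E)): towers=[C; D/A/B] holding=E
step 2 (stack(E, C)): towers=[C/E; D/A/B] holding=-
step 3 (unstack(B, A)): towers=[C/E; D/A] holding=B
step 4 (putdown(B)): towers=[B; C/E; D/A] holding=-
step 5 (unstack(A, D)): towers=[B; C/E; D] holding=A
step 6 (putdown(A)): towers=[A; B; C/E; D] holding=-
step 7 (pickup(B)): towers=[A; C/E; D] holding=B

towers=[A; C/E; D] holding=B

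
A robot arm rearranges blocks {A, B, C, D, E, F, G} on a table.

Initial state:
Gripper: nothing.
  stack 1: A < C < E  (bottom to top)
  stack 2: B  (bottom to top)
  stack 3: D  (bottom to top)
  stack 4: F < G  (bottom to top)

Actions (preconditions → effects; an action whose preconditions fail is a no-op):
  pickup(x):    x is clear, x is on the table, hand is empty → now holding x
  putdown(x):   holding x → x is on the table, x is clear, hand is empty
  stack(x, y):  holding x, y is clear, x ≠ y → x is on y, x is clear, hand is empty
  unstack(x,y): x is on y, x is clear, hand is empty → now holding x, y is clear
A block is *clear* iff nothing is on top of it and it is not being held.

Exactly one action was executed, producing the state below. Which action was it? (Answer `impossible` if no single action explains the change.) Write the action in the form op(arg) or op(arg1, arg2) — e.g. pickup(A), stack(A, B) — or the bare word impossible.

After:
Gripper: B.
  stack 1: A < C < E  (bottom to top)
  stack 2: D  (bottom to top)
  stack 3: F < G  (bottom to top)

pickup(B)

target: towers=[A/C/E; D; F/G] holding=B
         pickup(B) → towers=[A/C/E; D; F/G] holding=B  ← match
     unstack(G, F) → towers=[A/C/E; B; D; F] holding=G
         pickup(D) → towers=[A/C/E; B; F/G] holding=D
     unstack(E, C) → towers=[A/C; B; D; F/G] holding=E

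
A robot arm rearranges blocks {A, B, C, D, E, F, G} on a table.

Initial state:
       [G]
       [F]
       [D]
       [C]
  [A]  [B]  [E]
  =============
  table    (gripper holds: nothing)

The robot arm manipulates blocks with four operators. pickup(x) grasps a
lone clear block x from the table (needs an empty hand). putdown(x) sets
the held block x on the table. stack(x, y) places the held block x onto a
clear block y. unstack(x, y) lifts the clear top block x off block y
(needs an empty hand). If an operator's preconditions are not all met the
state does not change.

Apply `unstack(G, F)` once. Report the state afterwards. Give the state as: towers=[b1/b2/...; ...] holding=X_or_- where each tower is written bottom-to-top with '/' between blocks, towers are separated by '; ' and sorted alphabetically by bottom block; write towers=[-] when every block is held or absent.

towers=[A; B/C/D/F; E] holding=G

before: towers=[A; B/C/D/F/G; E] holding=-
pre[unstack(G, F)]: on(G,F) yes, clear(G) yes, handempty yes
all met → apply unstack(G, F)
after:  towers=[A; B/C/D/F; E] holding=G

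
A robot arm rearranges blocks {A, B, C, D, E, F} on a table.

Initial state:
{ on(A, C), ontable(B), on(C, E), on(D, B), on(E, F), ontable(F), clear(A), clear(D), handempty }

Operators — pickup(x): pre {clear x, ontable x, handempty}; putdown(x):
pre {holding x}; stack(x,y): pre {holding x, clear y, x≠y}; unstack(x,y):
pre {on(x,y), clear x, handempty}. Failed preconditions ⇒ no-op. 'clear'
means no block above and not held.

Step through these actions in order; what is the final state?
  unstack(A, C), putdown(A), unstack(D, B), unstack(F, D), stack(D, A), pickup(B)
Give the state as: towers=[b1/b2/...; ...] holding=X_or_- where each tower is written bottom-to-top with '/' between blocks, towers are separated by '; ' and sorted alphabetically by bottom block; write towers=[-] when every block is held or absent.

step 1 (unstack(A, C)): towers=[B/D; F/E/C] holding=A
step 2 (putdown(A)): towers=[A; B/D; F/E/C] holding=-
step 3 (unstack(D, B)): towers=[A; B; F/E/C] holding=D
step 4 (unstack(F, D)) [no-op]: towers=[A; B; F/E/C] holding=D
step 5 (stack(D, A)): towers=[A/D; B; F/E/C] holding=-
step 6 (pickup(B)): towers=[A/D; F/E/C] holding=B

towers=[A/D; F/E/C] holding=B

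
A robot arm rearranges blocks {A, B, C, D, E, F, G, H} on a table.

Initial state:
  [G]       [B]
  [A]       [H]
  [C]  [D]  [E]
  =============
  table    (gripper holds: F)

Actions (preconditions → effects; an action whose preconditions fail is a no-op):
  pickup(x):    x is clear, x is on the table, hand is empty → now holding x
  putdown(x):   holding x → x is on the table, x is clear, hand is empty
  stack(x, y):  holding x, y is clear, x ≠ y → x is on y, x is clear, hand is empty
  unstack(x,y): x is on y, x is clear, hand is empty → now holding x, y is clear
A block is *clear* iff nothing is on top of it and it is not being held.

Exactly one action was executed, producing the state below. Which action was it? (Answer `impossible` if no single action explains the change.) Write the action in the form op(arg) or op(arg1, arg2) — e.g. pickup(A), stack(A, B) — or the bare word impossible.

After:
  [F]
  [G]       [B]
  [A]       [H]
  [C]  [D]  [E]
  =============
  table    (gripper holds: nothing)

stack(F, G)

target: towers=[C/A/G/F; D; E/H/B] holding=-
        putdown(F) → towers=[C/A/G; D; E/H/B; F] holding=-
       stack(F, G) → towers=[C/A/G/F; D; E/H/B] holding=-  ← match
       stack(F, B) → towers=[C/A/G; D; E/H/B/F] holding=-
       stack(F, D) → towers=[C/A/G; D/F; E/H/B] holding=-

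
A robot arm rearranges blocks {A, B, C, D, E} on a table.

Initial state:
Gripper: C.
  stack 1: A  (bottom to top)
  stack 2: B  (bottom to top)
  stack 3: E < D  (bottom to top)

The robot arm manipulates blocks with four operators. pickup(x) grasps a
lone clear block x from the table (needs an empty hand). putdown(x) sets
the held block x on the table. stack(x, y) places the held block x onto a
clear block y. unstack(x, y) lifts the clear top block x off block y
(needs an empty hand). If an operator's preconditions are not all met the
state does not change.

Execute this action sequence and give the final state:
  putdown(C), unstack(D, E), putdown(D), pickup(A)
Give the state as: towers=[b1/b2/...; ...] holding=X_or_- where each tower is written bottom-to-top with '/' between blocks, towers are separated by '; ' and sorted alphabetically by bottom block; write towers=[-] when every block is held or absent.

step 1 (putdown(C)): towers=[A; B; C; E/D] holding=-
step 2 (unstack(D, E)): towers=[A; B; C; E] holding=D
step 3 (putdown(D)): towers=[A; B; C; D; E] holding=-
step 4 (pickup(A)): towers=[B; C; D; E] holding=A

towers=[B; C; D; E] holding=A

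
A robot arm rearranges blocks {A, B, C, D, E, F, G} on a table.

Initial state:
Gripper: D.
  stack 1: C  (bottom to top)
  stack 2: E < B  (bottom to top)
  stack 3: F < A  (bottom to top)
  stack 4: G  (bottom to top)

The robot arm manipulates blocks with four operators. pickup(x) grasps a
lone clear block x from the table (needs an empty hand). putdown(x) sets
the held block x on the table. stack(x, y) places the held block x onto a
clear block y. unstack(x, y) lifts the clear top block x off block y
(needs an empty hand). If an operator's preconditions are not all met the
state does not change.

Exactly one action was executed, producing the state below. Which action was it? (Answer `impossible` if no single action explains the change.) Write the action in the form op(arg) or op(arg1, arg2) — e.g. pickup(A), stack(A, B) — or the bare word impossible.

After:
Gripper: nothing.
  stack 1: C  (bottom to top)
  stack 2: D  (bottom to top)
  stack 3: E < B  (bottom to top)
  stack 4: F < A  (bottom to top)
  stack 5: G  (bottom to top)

putdown(D)

target: towers=[C; D; E/B; F/A; G] holding=-
        putdown(D) → towers=[C; D; E/B; F/A; G] holding=-  ← match
       stack(D, B) → towers=[C; E/B/D; F/A; G] holding=-
       stack(D, G) → towers=[C; E/B; F/A; G/D] holding=-
       stack(D, A) → towers=[C; E/B; F/A/D; G] holding=-
       stack(D, C) → towers=[C/D; E/B; F/A; G] holding=-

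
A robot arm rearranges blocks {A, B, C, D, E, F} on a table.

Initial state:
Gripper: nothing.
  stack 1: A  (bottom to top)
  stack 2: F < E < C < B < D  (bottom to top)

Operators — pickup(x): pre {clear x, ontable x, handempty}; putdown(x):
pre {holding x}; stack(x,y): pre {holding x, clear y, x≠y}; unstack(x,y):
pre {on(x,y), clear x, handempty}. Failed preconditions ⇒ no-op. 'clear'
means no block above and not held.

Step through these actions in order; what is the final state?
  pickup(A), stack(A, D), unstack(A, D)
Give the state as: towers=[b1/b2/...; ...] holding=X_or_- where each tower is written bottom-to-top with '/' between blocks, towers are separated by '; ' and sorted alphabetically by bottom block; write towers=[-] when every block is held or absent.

towers=[F/E/C/B/D] holding=A

step 1 (pickup(A)): towers=[F/E/C/B/D] holding=A
step 2 (stack(A, D)): towers=[F/E/C/B/D/A] holding=-
step 3 (unstack(A, D)): towers=[F/E/C/B/D] holding=A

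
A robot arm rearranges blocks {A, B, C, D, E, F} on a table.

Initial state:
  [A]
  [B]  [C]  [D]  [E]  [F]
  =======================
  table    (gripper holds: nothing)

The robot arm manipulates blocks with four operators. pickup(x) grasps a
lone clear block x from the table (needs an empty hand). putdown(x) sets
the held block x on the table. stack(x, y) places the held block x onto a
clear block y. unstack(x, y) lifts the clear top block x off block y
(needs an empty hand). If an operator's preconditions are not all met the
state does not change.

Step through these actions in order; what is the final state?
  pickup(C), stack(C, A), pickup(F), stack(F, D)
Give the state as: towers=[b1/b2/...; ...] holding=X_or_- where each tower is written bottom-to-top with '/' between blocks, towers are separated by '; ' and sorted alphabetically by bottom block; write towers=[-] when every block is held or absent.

towers=[B/A/C; D/F; E] holding=-

step 1 (pickup(C)): towers=[B/A; D; E; F] holding=C
step 2 (stack(C, A)): towers=[B/A/C; D; E; F] holding=-
step 3 (pickup(F)): towers=[B/A/C; D; E] holding=F
step 4 (stack(F, D)): towers=[B/A/C; D/F; E] holding=-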